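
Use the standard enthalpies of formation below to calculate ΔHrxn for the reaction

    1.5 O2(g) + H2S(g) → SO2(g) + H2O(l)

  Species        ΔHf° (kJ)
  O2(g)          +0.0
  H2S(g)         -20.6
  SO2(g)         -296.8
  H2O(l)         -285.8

ΔH°rxn = Σ nΔHf°(products) − Σ nΔHf°(reactants).
Products: 1·(-296.8) + 1·(-285.8) = -582.6
Reactants: 3/2·(+0.0) + 1·(-20.6) = -20.6
ΔHrxn = (-582.6) − (-20.6) = -562.0 kJ

ΔHrxn = -562.0 kJ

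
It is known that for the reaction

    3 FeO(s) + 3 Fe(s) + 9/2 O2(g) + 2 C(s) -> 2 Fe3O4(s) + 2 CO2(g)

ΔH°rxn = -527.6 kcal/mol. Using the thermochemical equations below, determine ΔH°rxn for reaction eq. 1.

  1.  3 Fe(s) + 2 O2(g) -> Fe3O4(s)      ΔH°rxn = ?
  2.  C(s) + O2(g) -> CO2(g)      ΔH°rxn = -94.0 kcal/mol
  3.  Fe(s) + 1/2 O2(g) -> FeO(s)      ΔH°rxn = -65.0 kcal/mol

ΔH°rxn = -267.3 kcal/mol

eq. 1 × 2 (×2 to match 2 Fe3O4(s) in the target): contributes 2·x
eq. 2 × 2 (scale by 2 for the 2 CO2(g)): (2)·(-94.0) = -188.0 kcal/mol
eq. 3 reversed and × 3 (reverse to put FeO(s) on the reactant side; scale by 3 for the 3 FeO(s)): (-3)·(-65.0) = +195.0 kcal/mol
-527.6 = (-188.0) + (+195.0) + 2·x
x = (-527.6 − (+7.0)) / (2) = -267.3 kcal/mol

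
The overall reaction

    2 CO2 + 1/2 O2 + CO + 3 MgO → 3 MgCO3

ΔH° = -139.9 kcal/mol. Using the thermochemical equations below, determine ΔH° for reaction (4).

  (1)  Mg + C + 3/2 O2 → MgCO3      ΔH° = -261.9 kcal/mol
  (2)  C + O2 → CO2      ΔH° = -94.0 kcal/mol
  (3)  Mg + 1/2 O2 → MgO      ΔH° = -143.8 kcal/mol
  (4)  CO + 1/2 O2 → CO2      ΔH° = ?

ΔH° = -67.6 kcal/mol

(1) × 3: (3)·(-261.9) = -785.7 kcal/mol
(2) reversed and × 3: (-3)·(-94.0) = +282.0 kcal/mol
(3) reversed and × 3: (-3)·(-143.8) = +431.4 kcal/mol
(4) as written: contributes x
-139.9 = (-785.7) + (+282.0) + (+431.4) + x
x = (-139.9 − (-72.3)) / (1) = -67.6 kcal/mol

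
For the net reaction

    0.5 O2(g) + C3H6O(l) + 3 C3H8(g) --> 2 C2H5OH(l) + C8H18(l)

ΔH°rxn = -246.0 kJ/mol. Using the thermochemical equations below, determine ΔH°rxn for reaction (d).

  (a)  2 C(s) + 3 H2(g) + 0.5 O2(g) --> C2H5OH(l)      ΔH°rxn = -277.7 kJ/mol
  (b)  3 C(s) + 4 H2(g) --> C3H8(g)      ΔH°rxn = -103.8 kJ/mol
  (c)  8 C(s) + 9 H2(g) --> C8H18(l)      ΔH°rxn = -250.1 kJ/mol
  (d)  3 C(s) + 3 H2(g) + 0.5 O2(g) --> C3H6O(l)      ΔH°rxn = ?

(a) × 2 (scale by 2 for the 2 C2H5OH(l)): (2)·(-277.7) = -555.4 kJ/mol
(b) reversed and × 3 (C3H8(g) must end up as a reactant; scale by 3 for the 3 C3H8(g)): (-3)·(-103.8) = +311.4 kJ/mol
(c) as written (C8H18(l) already on the product side): -250.1 kJ/mol
(d) reversed (reverse to put C3H6O(l) on the reactant side): contributes −x
-246.0 = (-555.4) + (+311.4) + (-250.1) − x
x = (-246.0 − (-494.1)) / (-1) = -248.1 kJ/mol

ΔH°rxn = -248.1 kJ/mol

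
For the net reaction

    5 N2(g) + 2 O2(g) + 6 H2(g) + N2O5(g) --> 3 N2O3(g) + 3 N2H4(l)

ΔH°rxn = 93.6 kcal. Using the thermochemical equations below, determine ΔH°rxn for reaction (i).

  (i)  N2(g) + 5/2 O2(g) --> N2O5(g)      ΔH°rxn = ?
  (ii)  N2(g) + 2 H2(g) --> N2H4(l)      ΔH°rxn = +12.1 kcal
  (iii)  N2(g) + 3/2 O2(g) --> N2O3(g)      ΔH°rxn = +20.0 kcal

ΔH°rxn = 2.7 kcal

(i) reversed (reverse to put N2O5(g) on the reactant side): contributes −x
(ii) × 3 (×3 to match 3 N2H4(l) in the target): (3)·(+12.1) = +36.3 kcal
(iii) × 3 (scale by 3 for the 3 N2O3(g)): (3)·(+20.0) = +60.0 kcal
+93.6 = (+36.3) + (+60.0) − x
x = (+93.6 − (+96.3)) / (-1) = 2.7 kcal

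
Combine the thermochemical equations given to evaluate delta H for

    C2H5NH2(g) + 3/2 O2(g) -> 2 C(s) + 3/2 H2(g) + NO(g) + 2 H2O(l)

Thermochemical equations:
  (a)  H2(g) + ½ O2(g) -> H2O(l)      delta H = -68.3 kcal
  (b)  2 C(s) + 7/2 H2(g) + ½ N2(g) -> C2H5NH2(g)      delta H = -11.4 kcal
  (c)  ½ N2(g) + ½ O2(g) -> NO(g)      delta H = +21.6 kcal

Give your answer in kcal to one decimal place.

delta H = -103.6 kcal

(a) × 2 (scale by 2 for the 2 H2O(l)): (2)·(-68.3) = -136.6 kcal
(b) reversed (C2H5NH2(g) must end up as a reactant): +11.4 kcal
(c) as written (NO(g) already on the product side): +21.6 kcal
delta H = (-136.6) + (+11.4) + (+21.6) = -103.6 kcal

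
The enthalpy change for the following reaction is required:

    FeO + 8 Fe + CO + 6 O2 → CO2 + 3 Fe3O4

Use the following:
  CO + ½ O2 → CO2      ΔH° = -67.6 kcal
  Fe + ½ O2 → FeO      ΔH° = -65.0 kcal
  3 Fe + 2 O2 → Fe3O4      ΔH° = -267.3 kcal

ΔH° = -804.5 kcal

equation 1 as written: -67.6 kcal
equation 2 reversed: +65.0 kcal
equation 3 × 3: (3)·(-267.3) = -801.9 kcal
By Hess's law, ΔH° = (1)·(-67.6) + (-1)·(-65.0) + (3)·(-267.3) = -804.5 kcal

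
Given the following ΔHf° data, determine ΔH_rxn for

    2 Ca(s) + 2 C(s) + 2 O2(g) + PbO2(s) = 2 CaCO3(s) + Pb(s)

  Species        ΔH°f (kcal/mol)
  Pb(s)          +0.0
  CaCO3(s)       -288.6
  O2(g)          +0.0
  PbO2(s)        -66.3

ΔH_rxn = -510.9 kcal/mol

ΔH°rxn = Σ nΔHf°(products) − Σ nΔHf°(reactants).
Products: 2·(-288.6) + 1·(+0.0) = -577.2
Reactants: 2·(+0.0) + 2·(+0.0) + 2·(+0.0) + 1·(-66.3) = -66.3
ΔH_rxn = (-577.2) − (-66.3) = -510.9 kcal/mol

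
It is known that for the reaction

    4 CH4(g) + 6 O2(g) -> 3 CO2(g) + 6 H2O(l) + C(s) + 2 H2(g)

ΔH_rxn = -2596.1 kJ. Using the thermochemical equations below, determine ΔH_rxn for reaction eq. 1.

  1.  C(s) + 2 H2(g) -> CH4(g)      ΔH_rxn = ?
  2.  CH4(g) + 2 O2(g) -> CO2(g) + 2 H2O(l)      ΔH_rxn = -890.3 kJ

eq. 1 reversed: contributes −x
eq. 2 × 3: (3)·(-890.3) = -2670.9 kJ
-2596.1 = (-2670.9) − x
x = (-2596.1 − (-2670.9)) / (-1) = -74.8 kJ

ΔH_rxn = -74.8 kJ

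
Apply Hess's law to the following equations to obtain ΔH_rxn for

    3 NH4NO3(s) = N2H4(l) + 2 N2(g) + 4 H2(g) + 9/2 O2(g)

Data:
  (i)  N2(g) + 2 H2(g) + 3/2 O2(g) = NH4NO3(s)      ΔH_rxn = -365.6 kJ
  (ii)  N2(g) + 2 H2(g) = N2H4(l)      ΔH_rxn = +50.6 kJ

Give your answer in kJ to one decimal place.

(i) reversed and × 3: (-3)·(-365.6) = +1096.8 kJ
(ii) as written: +50.6 kJ
ΔH_rxn = (-3)·(-365.6) + (1)·(+50.6) = 1147.4 kJ

ΔH_rxn = 1147.4 kJ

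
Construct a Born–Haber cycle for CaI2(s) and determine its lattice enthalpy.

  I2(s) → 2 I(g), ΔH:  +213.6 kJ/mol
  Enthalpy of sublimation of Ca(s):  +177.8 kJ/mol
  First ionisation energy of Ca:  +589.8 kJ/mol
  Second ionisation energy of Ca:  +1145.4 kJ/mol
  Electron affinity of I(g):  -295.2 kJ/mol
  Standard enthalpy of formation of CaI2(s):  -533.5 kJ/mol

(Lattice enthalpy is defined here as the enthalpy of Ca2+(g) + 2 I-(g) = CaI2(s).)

U = -2069.7 kJ/mol

ΔHf° = 1·ΔHsub + 1·(ΣIE) + 1·D(I2) + 2·EA + U
-533.5 = 1·(+177.8) + 1·(+1735.2) + 1·(+213.6) + 2·(-295.2) + U
U = -533.5 − (+1536.2) = -2069.7 kJ/mol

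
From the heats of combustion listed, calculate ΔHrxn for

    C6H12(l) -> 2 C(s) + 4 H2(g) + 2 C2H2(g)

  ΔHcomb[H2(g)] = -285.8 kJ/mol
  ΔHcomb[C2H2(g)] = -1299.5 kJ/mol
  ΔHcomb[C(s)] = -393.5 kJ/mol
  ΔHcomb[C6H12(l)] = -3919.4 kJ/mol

ΔHrxn = 609.8 kJ/mol

Using ΔH = Σ nΔHc°(reactants) − Σ nΔHc°(products):
= [1·(-3919.4)] − [2·(-393.5) + 4·(-285.8) + 2·(-1299.5)]
= 609.8 kJ/mol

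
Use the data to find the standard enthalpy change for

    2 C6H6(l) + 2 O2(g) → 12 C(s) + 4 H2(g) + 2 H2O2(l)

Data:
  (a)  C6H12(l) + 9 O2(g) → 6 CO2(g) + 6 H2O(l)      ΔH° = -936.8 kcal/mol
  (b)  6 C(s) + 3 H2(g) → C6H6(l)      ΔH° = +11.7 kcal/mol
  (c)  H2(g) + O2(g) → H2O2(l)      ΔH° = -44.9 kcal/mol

(a): not needed.
(b) reversed and × 2: (-2)·(+11.7) = -23.4 kcal/mol
(c) × 2: (2)·(-44.9) = -89.8 kcal/mol
By Hess's law, ΔH° = (-2)·(+11.7) + (2)·(-44.9) = -113.2 kcal/mol

ΔH° = -113.2 kcal/mol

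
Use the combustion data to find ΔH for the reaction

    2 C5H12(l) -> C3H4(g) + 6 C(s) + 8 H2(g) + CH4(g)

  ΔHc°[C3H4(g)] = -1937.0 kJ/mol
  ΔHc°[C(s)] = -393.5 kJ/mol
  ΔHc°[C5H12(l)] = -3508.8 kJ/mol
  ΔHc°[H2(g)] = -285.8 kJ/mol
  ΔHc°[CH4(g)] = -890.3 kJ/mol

Using ΔH = Σ nΔHc°(reactants) − Σ nΔHc°(products):
= [2·(-3508.8)] − [1·(-1937.0) + 6·(-393.5) + 8·(-285.8) + 1·(-890.3)]
= 457.1 kJ/mol

ΔH = 457.1 kJ/mol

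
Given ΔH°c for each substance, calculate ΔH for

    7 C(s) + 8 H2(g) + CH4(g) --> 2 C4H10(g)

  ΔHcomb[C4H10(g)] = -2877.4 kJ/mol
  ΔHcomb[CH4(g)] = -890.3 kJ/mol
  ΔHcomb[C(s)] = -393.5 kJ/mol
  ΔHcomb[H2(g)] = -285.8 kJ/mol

With combustion enthalpies, reactants minus products:
= [7·(-393.5) + 8·(-285.8) + 1·(-890.3)] − [2·(-2877.4)]
= -176.4 kJ/mol

ΔH = -176.4 kJ/mol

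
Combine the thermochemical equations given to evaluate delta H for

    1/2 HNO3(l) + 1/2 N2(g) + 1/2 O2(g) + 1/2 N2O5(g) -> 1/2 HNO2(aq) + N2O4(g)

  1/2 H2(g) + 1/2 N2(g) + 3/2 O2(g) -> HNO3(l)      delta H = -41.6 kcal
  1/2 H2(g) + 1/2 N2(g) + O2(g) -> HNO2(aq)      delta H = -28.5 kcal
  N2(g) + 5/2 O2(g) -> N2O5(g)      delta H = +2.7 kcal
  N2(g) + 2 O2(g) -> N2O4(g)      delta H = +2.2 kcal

equation 1 reversed and × 1/2 (HNO3(l) must end up as a reactant; ×1/2 to match 1/2 HNO3(l) in the target): (-1/2)·(-41.6) = +20.8 kcal
equation 2 × 1/2 (×1/2 to match 1/2 HNO2(aq) in the target): (1/2)·(-28.5) = -14.25 kcal
equation 3 reversed and × 1/2 (N2O5(g) must end up as a reactant; scale by 1/2 for the 1/2 N2O5(g)): (-1/2)·(+2.7) = -1.35 kcal
equation 4 as written (N2O4(g) already on the product side): +2.2 kcal
Since enthalpy is a state function, delta H = (-1/2)·(-41.6) + (1/2)·(-28.5) + (-1/2)·(+2.7) + (1)·(+2.2) = 7.4 kcal

delta H = 7.4 kcal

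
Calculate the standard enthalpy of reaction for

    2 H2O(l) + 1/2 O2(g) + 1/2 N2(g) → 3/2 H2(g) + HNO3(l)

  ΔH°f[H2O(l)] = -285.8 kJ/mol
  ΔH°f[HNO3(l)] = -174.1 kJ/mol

Products: 3/2·(+0.0) + 1·(-174.1) = -174.1
Reactants: 2·(-285.8) + 1/2·(+0.0) + 1/2·(+0.0) = -571.6
ΔH°rxn = (-174.1) − (-571.6) = 397.5 kJ/mol

ΔH°rxn = 397.5 kJ/mol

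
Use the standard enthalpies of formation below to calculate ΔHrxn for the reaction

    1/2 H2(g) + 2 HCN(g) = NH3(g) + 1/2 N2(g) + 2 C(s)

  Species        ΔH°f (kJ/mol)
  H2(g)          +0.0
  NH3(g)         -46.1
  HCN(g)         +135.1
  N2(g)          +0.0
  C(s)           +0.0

ΔHrxn = -316.3 kJ/mol

ΔH°rxn = Σ nΔHf°(products) − Σ nΔHf°(reactants).
Products: 1·(-46.1) + 1/2·(+0.0) + 2·(+0.0) = -46.1
Reactants: 1/2·(+0.0) + 2·(+135.1) = +270.2
ΔHrxn = (-46.1) − (+270.2) = -316.3 kJ/mol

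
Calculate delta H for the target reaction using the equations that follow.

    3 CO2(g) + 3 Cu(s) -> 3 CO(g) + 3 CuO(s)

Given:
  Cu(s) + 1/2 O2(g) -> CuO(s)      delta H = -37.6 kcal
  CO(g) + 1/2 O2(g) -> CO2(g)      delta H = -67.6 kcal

delta H = 90.0 kcal

equation 1 × 3 (×3 to match 3 CuO(s) in the target): (3)·(-37.6) = -112.8 kcal
equation 2 reversed and × 3 (CO(g) must end up as a product; scale by 3 for the 3 CO(g)): (-3)·(-67.6) = +202.8 kcal
Since enthalpy is a state function, delta H = (3)·(-37.6) + (-3)·(-67.6) = 90.0 kcal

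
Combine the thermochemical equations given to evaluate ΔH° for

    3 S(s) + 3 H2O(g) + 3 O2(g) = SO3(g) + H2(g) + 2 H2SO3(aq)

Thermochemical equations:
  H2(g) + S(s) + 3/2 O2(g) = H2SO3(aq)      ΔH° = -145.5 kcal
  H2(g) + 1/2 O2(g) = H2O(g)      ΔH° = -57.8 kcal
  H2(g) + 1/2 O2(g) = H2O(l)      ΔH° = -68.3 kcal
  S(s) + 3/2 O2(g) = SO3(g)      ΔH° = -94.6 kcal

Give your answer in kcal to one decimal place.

ΔH° = -212.2 kcal

equation 1 × 2 (×2 to match 2 H2SO3(aq) in the target): (2)·(-145.5) = -291.0 kcal
equation 2 reversed and × 3 (reverse to put H2O(g) on the reactant side; scale by 3 for the 3 H2O(g)): (-3)·(-57.8) = +173.4 kcal
equation 3: not needed (H2O(l) appears nowhere else).
equation 4 as written (SO3(g) already on the product side): -94.6 kcal
Combining the equations, ΔH° = (-291.0) + (+173.4) + (-94.6) = -212.2 kcal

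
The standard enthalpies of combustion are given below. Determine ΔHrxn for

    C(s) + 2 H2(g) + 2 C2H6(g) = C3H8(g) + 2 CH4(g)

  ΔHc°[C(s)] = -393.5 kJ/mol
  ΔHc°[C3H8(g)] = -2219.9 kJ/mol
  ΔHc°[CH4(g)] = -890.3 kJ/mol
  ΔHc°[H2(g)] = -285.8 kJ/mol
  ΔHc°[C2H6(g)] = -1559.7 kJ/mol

Using ΔH = Σ nΔHc°(reactants) − Σ nΔHc°(products):
= [1·(-393.5) + 2·(-285.8) + 2·(-1559.7)] − [1·(-2219.9) + 2·(-890.3)]
= -84.0 kJ/mol

ΔHrxn = -84.0 kJ/mol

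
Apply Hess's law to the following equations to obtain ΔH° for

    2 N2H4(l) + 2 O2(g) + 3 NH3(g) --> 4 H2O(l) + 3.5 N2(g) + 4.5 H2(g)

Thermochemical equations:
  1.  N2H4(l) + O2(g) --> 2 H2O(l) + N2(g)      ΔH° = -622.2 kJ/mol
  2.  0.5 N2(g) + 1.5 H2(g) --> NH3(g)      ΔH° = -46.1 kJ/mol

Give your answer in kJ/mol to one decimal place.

ΔH° = -1106.1 kJ/mol

eq. 1 × 2: (2)·(-622.2) = -1244.4 kJ/mol
eq. 2 reversed and × 3: (-3)·(-46.1) = +138.3 kJ/mol
Combining the equations, ΔH° = (2)·(-622.2) + (-3)·(-46.1) = -1106.1 kJ/mol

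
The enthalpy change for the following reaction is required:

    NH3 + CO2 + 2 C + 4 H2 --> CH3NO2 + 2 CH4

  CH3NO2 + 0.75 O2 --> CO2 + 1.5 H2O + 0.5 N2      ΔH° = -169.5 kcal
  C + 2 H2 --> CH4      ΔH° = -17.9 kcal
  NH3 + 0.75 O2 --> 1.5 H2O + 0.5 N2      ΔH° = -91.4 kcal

equation 1 reversed (CH3NO2 must end up as a product): +169.5 kcal
equation 2 × 2 (scale by 2 for the 2 CH4): (2)·(-17.9) = -35.8 kcal
equation 3 as written (NH3 already on the reactant side): -91.4 kcal
Summing the manipulated equations, ΔH° = (-1)·(-169.5) + (2)·(-17.9) + (1)·(-91.4) = 42.3 kcal

ΔH° = 42.3 kcal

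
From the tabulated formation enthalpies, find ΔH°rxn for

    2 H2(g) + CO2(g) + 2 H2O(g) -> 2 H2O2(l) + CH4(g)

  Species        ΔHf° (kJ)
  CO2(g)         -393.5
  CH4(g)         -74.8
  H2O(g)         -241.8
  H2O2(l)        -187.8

ΔH°rxn = Σ nΔHf°(products) − Σ nΔHf°(reactants).
Products: 2·(-187.8) + 1·(-74.8) = -450.4
Reactants: 2·(+0.0) + 1·(-393.5) + 2·(-241.8) = -877.1
ΔH°rxn = (-450.4) − (-877.1) = 426.7 kJ

ΔH°rxn = 426.7 kJ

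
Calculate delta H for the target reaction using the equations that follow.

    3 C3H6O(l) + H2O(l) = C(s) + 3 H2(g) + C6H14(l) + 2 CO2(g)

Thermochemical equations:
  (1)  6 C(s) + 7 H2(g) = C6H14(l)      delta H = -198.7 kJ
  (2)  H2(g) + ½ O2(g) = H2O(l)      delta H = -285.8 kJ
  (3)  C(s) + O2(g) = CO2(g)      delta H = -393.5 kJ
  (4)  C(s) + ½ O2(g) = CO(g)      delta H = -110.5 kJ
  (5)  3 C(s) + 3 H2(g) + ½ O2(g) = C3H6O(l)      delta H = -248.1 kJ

delta H = 44.4 kJ

(1) as written (C6H14(l) already on the product side): -198.7 kJ
(2) reversed (H2O(l) must end up as a reactant): +285.8 kJ
(3) × 2 (scale by 2 for the 2 CO2(g)): (2)·(-393.5) = -787.0 kJ
(4): not needed (CO(g) appears nowhere else).
(5) reversed and × 3 (C3H6O(l) must end up as a reactant; ×3 to match 3 C3H6O(l) in the target): (-3)·(-248.1) = +744.3 kJ
Since enthalpy is a state function, delta H = (1)·(-198.7) + (-1)·(-285.8) + (2)·(-393.5) + (-3)·(-248.1) = 44.4 kJ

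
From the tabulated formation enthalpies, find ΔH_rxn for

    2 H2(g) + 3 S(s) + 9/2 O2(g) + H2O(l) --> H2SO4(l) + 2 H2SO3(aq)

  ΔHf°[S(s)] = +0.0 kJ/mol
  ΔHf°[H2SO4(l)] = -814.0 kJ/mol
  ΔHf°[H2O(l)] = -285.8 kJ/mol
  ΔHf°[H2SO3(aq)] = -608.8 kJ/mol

ΔH_rxn = -1745.8 kJ/mol

Products: 1·(-814.0) + 2·(-608.8) = -2031.6
Reactants: 2·(+0.0) + 3·(+0.0) + 9/2·(+0.0) + 1·(-285.8) = -285.8
ΔH_rxn = (-2031.6) − (-285.8) = -1745.8 kJ/mol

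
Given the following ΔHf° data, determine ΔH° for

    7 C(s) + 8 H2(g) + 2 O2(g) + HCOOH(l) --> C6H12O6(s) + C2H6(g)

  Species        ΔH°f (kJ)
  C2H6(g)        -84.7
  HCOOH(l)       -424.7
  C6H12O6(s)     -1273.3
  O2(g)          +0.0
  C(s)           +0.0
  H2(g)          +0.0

ΔH° = -933.3 kJ

ΔH°rxn = Σ nΔHf°(products) − Σ nΔHf°(reactants).
Products: 1·(-1273.3) + 1·(-84.7) = -1358.0
Reactants: 7·(+0.0) + 8·(+0.0) + 2·(+0.0) + 1·(-424.7) = -424.7
ΔH° = (-1358.0) − (-424.7) = -933.3 kJ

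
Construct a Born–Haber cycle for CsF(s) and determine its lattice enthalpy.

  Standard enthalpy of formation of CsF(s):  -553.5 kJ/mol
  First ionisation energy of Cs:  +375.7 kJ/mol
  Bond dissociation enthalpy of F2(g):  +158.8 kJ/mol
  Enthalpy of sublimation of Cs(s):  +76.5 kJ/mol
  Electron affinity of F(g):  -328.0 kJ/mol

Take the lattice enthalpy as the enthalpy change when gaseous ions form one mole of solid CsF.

ΔHf° = 1·ΔHsub + 1·(ΣIE) + 1/2·D(F2) + 1·EA + U
-553.5 = 1·(+76.5) + 1·(+375.7) + 1/2·(+158.8) + 1·(-328.0) + U
U = -553.5 − (+203.6) = -757.1 kJ/mol

U = -757.1 kJ/mol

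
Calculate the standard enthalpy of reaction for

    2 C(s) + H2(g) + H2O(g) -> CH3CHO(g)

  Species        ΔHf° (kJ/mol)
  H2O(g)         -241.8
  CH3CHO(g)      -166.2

ΔH°rxn = Σ nΔHf°(products) − Σ nΔHf°(reactants).
Products: 1·(-166.2) = -166.2
Reactants: 2·(+0.0) + 1·(+0.0) + 1·(-241.8) = -241.8
ΔHrxn = (-166.2) − (-241.8) = 75.6 kJ/mol

ΔHrxn = 75.6 kJ/mol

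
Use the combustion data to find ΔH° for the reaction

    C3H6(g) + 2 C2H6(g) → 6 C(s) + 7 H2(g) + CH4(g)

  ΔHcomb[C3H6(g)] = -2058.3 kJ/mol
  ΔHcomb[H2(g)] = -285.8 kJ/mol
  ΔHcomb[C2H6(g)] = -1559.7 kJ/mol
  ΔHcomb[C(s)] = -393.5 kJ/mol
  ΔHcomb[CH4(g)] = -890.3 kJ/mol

ΔH° = 74.2 kJ/mol

With combustion enthalpies, reactants minus products:
= [1·(-2058.3) + 2·(-1559.7)] − [6·(-393.5) + 7·(-285.8) + 1·(-890.3)]
= 74.2 kJ/mol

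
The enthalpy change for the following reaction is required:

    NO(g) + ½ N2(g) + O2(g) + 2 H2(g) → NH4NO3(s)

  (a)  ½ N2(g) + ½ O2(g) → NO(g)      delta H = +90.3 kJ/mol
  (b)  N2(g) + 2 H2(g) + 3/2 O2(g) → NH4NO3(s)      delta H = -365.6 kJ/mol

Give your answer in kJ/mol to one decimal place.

(a) reversed (NO(g) must end up as a reactant): -90.3 kJ/mol
(b) as written (NH4NO3(s) already on the product side): -365.6 kJ/mol
Since enthalpy is a state function, delta H = (-90.3) + (-365.6) = -455.9 kJ/mol

delta H = -455.9 kJ/mol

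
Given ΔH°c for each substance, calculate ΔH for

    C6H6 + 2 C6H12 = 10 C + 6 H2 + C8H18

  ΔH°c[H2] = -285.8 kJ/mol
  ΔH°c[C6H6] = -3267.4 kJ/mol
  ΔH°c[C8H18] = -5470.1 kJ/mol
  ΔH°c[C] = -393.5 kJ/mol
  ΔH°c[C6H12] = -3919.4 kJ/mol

With combustion enthalpies, reactants minus products:
= [1·(-3267.4) + 2·(-3919.4)] − [10·(-393.5) + 6·(-285.8) + 1·(-5470.1)]
= 13.7 kJ/mol

ΔH = 13.7 kJ/mol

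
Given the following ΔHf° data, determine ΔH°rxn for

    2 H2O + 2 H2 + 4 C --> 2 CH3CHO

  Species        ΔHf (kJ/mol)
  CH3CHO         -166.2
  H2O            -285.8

Products: 2·(-166.2) = -332.4
Reactants: 2·(-285.8) + 2·(+0.0) + 4·(+0.0) = -571.6
ΔH°rxn = (-332.4) − (-571.6) = 239.2 kJ/mol

ΔH°rxn = 239.2 kJ/mol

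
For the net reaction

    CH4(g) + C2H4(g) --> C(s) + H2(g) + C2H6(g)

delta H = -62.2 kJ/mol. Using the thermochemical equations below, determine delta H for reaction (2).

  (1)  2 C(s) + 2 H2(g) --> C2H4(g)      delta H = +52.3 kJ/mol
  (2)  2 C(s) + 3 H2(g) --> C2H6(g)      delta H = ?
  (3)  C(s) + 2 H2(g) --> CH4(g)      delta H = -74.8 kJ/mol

delta H = -84.7 kJ/mol

(1) reversed: -52.3 kJ/mol
(2) as written: contributes x
(3) reversed: +74.8 kJ/mol
-62.2 = (-52.3) + (+74.8) + x
x = (-62.2 − (+22.5)) / (1) = -84.7 kJ/mol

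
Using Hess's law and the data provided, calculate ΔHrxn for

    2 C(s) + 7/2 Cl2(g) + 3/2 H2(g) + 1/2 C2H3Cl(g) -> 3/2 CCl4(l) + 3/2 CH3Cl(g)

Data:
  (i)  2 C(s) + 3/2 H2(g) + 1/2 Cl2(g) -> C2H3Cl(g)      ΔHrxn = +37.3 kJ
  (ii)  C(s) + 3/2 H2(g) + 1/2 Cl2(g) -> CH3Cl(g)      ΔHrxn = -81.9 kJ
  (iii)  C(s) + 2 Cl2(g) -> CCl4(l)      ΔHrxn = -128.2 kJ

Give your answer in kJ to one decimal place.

(i) reversed and × 1/2 (reverse to put C2H3Cl(g) on the reactant side; ×1/2 to match 1/2 C2H3Cl(g) in the target): (-1/2)·(+37.3) = -18.65 kJ
(ii) × 3/2 (scale by 3/2 for the 3/2 CH3Cl(g)): (3/2)·(-81.9) = -122.85 kJ
(iii) × 3/2 (×3/2 to match 3/2 CCl4(l) in the target): (3/2)·(-128.2) = -192.3 kJ
By Hess's law, ΔHrxn = (-18.65) + (-122.85) + (-192.3) = -333.8 kJ

ΔHrxn = -333.8 kJ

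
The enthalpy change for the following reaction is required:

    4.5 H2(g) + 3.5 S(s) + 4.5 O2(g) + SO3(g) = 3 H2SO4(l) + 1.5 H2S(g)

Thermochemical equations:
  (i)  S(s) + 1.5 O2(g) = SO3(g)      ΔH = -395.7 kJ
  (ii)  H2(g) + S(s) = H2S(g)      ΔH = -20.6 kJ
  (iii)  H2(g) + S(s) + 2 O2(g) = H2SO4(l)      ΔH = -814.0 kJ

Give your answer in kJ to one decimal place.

(i) reversed (reverse to put SO3(g) on the reactant side): +395.7 kJ
(ii) × 3/2 (scale by 3/2 for the 3/2 H2S(g)): (3/2)·(-20.6) = -30.9 kJ
(iii) × 3 (×3 to match 3 H2SO4(l) in the target): (3)·(-814.0) = -2442.0 kJ
Summing the manipulated equations, ΔH = (-1)·(-395.7) + (3/2)·(-20.6) + (3)·(-814.0) = -2077.2 kJ

ΔH = -2077.2 kJ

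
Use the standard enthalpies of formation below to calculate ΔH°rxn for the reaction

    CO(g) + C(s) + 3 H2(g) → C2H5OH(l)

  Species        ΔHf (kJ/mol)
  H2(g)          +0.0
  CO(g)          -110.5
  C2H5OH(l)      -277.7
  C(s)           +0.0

ΔH°rxn = -167.2 kJ/mol

Products: 1·(-277.7) = -277.7
Reactants: 1·(-110.5) + 1·(+0.0) + 3·(+0.0) = -110.5
ΔH°rxn = (-277.7) − (-110.5) = -167.2 kJ/mol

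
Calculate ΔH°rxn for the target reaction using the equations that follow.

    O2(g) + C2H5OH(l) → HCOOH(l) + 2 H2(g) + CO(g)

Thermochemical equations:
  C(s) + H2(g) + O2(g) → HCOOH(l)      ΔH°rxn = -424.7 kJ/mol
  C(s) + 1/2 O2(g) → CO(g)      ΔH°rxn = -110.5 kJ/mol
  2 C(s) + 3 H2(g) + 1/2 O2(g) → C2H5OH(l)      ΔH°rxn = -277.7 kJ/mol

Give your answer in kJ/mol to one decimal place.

ΔH°rxn = -257.5 kJ/mol

equation 1 as written (HCOOH(l) already on the product side): -424.7 kJ/mol
equation 2 as written (CO(g) already on the product side): -110.5 kJ/mol
equation 3 reversed (reverse to put C2H5OH(l) on the reactant side): +277.7 kJ/mol
Since enthalpy is a state function, ΔH°rxn = (-424.7) + (-110.5) + (+277.7) = -257.5 kJ/mol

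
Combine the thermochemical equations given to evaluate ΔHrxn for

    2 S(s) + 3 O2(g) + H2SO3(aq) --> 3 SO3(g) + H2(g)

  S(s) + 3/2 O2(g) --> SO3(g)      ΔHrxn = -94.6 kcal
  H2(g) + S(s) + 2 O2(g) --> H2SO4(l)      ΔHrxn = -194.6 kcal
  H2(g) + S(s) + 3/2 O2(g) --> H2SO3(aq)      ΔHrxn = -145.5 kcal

ΔHrxn = -138.3 kcal

equation 1 × 3 (scale by 3 for the 3 SO3(g)): (3)·(-94.6) = -283.8 kcal
equation 2: not needed (H2SO4(l) appears nowhere else).
equation 3 reversed (reverse to put H2SO3(aq) on the reactant side): +145.5 kcal
ΔHrxn = (3)·(-94.6) + (-1)·(-145.5) = -138.3 kcal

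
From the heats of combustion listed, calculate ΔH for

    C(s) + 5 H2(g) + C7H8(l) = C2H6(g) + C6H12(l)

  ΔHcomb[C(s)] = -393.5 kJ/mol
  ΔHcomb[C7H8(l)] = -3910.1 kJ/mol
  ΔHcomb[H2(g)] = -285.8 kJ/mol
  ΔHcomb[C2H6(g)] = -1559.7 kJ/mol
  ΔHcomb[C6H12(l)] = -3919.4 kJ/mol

ΔH = -253.5 kJ/mol

Using ΔH = Σ nΔHc°(reactants) − Σ nΔHc°(products):
= [1·(-393.5) + 5·(-285.8) + 1·(-3910.1)] − [1·(-1559.7) + 1·(-3919.4)]
= -253.5 kJ/mol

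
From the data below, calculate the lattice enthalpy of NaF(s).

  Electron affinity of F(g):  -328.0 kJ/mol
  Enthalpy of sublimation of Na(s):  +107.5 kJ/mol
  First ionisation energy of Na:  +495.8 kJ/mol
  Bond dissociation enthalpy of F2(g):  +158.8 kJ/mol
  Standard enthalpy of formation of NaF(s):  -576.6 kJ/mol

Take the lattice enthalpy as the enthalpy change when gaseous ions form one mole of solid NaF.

ΔHf° = 1·ΔHsub + 1·(ΣIE) + 1/2·D(F2) + 1·EA + U
-576.6 = 1·(+107.5) + 1·(+495.8) + 1/2·(+158.8) + 1·(-328.0) + U
U = -576.6 − (+354.7) = -931.3 kJ/mol

U = -931.3 kJ/mol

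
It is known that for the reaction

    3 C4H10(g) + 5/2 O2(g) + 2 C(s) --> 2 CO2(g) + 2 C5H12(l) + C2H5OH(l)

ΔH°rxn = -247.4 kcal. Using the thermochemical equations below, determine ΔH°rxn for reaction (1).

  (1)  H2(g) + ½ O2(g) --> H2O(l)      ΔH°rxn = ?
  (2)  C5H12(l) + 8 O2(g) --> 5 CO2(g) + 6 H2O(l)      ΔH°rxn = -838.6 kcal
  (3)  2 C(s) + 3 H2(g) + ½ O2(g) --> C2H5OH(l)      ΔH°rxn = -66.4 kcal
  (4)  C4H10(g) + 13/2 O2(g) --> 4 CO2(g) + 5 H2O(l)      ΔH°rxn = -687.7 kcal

ΔH°rxn = -68.3 kcal

(1) reversed and × 3: contributes −3·x
(2) reversed and × 2: (-2)·(-838.6) = +1677.2 kcal
(3) as written: -66.4 kcal
(4) × 3: (3)·(-687.7) = -2063.1 kcal
-247.4 = (+1677.2) + (-66.4) + (-2063.1) − 3·x
x = (-247.4 − (-452.3)) / (-3) = -68.3 kcal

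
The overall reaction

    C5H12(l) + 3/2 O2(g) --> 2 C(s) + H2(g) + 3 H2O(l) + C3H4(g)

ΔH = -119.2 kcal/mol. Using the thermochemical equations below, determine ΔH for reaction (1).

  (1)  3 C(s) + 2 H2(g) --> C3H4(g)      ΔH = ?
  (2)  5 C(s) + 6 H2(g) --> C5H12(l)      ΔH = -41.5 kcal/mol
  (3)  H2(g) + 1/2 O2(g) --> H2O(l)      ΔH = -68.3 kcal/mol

ΔH = 44.2 kcal/mol

(1) as written: contributes x
(2) reversed: +41.5 kcal/mol
(3) × 3: (3)·(-68.3) = -204.9 kcal/mol
-119.2 = (+41.5) + (-204.9) + x
x = (-119.2 − (-163.4)) / (1) = 44.2 kcal/mol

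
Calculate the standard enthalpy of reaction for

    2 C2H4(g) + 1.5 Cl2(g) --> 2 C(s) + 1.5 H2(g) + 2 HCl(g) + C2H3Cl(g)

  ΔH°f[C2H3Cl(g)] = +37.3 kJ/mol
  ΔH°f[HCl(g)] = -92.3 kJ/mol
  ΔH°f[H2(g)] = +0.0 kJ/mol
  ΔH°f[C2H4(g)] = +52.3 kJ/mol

Products: 2·(+0.0) + 3/2·(+0.0) + 2·(-92.3) + 1·(+37.3) = -147.3
Reactants: 2·(+52.3) + 3/2·(+0.0) = +104.6
ΔH° = (-147.3) − (+104.6) = -251.9 kJ/mol

ΔH° = -251.9 kJ/mol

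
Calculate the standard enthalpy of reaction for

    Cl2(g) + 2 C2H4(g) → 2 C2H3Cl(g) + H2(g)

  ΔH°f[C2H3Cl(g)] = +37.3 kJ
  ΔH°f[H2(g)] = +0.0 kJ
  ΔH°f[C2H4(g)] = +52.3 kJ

ΔH°rxn = Σ nΔHf°(products) − Σ nΔHf°(reactants).
Products: 2·(+37.3) + 1·(+0.0) = +74.6
Reactants: 1·(+0.0) + 2·(+52.3) = +104.6
ΔHrxn = (+74.6) − (+104.6) = -30.0 kJ

ΔHrxn = -30.0 kJ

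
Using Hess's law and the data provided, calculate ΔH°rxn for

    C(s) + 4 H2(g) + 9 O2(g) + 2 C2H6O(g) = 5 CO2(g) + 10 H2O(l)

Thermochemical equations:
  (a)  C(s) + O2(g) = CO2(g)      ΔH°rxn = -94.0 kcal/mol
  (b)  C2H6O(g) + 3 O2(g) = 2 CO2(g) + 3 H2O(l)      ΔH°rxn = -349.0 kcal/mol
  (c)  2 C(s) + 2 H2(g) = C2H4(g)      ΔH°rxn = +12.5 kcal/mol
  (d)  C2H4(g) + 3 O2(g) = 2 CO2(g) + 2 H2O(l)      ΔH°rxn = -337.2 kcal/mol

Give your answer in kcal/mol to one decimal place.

ΔH°rxn = -1065.4 kcal/mol

(a) reversed and × 3: (-3)·(-94.0) = +282.0 kcal/mol
(b) × 2 (scale by 2 for the 2 C2H6O(g)): (2)·(-349.0) = -698.0 kcal/mol
(c) × 2 (scale by 2 for the 4 H2(g)): (2)·(+12.5) = +25.0 kcal/mol
(d) × 2: (2)·(-337.2) = -674.4 kcal/mol
By Hess's law, ΔH°rxn = (-3)·(-94.0) + (2)·(-349.0) + (2)·(+12.5) + (2)·(-337.2) = -1065.4 kcal/mol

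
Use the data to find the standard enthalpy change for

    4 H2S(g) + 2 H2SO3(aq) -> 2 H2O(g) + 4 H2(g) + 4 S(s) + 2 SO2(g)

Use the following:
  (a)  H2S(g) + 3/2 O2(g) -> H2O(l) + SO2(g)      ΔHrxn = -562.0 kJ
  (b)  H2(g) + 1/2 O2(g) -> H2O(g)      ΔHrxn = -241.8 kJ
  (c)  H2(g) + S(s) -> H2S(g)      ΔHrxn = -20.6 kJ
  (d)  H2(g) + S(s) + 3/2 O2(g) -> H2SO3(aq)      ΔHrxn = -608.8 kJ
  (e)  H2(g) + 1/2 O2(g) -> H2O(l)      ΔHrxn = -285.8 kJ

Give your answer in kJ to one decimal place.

(a) × 2 (scale by 2 for the 2 SO2(g)): (2)·(-562.0) = -1124.0 kJ
(b) × 2 (×2 to match 2 H2O(g) in the target): (2)·(-241.8) = -483.6 kJ
(c) reversed and × 2: (-2)·(-20.6) = +41.2 kJ
(d) reversed and × 2 (reverse to put H2SO3(aq) on the reactant side; ×2 to match 2 H2SO3(aq) in the target): (-2)·(-608.8) = +1217.6 kJ
(e) reversed and × 2: (-2)·(-285.8) = +571.6 kJ
By Hess's law, ΔHrxn = (2)·(-562.0) + (2)·(-241.8) + (-2)·(-20.6) + (-2)·(-608.8) + (-2)·(-285.8) = 222.8 kJ

ΔHrxn = 222.8 kJ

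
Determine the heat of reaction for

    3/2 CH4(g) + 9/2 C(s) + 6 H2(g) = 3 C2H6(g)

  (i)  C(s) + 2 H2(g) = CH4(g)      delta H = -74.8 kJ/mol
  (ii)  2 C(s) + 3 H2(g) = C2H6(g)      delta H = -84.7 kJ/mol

(i) reversed and × 3/2 (reverse to put CH4(g) on the reactant side; ×3/2 to match 3/2 CH4(g) in the target): (-3/2)·(-74.8) = +112.2 kJ/mol
(ii) × 3 (×3 to match 3 C2H6(g) in the target): (3)·(-84.7) = -254.1 kJ/mol
Since enthalpy is a state function, delta H = (+112.2) + (-254.1) = -141.9 kJ/mol

delta H = -141.9 kJ/mol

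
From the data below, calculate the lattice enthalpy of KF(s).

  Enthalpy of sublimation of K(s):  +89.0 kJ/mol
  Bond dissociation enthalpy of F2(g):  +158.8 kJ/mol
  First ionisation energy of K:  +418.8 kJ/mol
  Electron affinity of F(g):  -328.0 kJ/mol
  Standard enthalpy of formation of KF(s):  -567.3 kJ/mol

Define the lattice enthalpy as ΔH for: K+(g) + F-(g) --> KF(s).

ΔHf° = 1·ΔHsub + 1·(ΣIE) + 1/2·D(F2) + 1·EA + U
-567.3 = 1·(+89.0) + 1·(+418.8) + 1/2·(+158.8) + 1·(-328.0) + U
U = -567.3 − (+259.2) = -826.5 kJ/mol

U = -826.5 kJ/mol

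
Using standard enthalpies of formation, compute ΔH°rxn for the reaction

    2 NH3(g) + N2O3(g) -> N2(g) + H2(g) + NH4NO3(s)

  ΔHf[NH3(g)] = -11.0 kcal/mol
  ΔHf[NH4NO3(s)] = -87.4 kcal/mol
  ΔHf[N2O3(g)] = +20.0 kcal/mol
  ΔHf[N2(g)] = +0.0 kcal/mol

Products: 1·(+0.0) + 1·(+0.0) + 1·(-87.4) = -87.4
Reactants: 2·(-11.0) + 1·(+20.0) = -2.0
ΔH°rxn = (-87.4) − (-2.0) = -85.4 kcal/mol

ΔH°rxn = -85.4 kcal/mol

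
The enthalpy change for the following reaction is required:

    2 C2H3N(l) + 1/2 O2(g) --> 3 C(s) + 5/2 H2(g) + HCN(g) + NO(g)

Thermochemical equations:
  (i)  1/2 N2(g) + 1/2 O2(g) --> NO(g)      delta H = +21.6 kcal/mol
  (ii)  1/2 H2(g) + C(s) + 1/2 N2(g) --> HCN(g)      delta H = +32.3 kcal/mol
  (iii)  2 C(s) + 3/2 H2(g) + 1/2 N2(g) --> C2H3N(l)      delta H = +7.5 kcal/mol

delta H = 38.9 kcal/mol

(i) as written (NO(g) already on the product side): +21.6 kcal/mol
(ii) as written (HCN(g) already on the product side): +32.3 kcal/mol
(iii) reversed and × 2 (reverse to put C2H3N(l) on the reactant side; scale by 2 for the 2 C2H3N(l)): (-2)·(+7.5) = -15.0 kcal/mol
delta H = (+21.6) + (+32.3) + (-15.0) = 38.9 kcal/mol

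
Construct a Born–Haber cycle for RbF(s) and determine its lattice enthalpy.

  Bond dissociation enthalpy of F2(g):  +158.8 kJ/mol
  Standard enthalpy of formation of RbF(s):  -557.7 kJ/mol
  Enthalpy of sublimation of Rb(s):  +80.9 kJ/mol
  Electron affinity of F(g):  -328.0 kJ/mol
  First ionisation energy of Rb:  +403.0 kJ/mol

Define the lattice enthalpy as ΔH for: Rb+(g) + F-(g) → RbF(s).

U = -793.0 kJ/mol

ΔHf° = 1·ΔHsub + 1·(ΣIE) + 1/2·D(F2) + 1·EA + U
-557.7 = 1·(+80.9) + 1·(+403.0) + 1/2·(+158.8) + 1·(-328.0) + U
U = -557.7 − (+235.3) = -793.0 kJ/mol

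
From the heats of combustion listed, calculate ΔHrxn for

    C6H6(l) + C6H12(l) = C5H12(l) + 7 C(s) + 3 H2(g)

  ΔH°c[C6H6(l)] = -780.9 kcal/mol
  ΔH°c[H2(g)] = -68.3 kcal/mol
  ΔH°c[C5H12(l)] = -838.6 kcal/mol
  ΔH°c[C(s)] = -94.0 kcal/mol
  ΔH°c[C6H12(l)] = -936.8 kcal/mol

ΔHrxn = -16.2 kcal/mol

Using ΔH = Σ nΔHc°(reactants) − Σ nΔHc°(products):
= [1·(-780.9) + 1·(-936.8)] − [1·(-838.6) + 7·(-94.0) + 3·(-68.3)]
= -16.2 kcal/mol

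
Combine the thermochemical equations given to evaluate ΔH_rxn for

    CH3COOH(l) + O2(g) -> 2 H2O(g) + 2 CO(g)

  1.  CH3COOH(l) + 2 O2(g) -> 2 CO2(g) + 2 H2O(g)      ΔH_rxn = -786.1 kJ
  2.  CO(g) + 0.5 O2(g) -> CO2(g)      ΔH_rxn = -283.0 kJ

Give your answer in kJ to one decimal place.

ΔH_rxn = -220.1 kJ

eq. 1 as written (CH3COOH(l) already on the reactant side): -786.1 kJ
eq. 2 reversed and × 2 (reverse to put CO(g) on the product side; scale by 2 for the 2 CO(g)): (-2)·(-283.0) = +566.0 kJ
Since enthalpy is a state function, ΔH_rxn = (-786.1) + (+566.0) = -220.1 kJ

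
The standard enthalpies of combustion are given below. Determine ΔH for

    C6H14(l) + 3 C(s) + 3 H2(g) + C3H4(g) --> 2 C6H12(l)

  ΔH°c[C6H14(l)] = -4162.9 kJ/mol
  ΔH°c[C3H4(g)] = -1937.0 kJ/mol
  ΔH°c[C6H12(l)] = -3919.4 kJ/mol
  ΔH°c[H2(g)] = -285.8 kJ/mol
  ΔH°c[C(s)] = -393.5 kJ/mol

With combustion enthalpies, reactants minus products:
= [1·(-4162.9) + 3·(-393.5) + 3·(-285.8) + 1·(-1937.0)] − [2·(-3919.4)]
= -299.0 kJ/mol

ΔH = -299.0 kJ/mol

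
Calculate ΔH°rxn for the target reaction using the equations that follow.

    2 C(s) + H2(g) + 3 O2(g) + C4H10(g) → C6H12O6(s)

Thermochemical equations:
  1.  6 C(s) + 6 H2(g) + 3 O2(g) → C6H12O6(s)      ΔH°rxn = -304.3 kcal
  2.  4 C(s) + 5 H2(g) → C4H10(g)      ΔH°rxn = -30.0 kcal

ΔH°rxn = -274.3 kcal

eq. 1 as written: -304.3 kcal
eq. 2 reversed: +30.0 kcal
Since enthalpy is a state function, ΔH°rxn = (1)·(-304.3) + (-1)·(-30.0) = -274.3 kcal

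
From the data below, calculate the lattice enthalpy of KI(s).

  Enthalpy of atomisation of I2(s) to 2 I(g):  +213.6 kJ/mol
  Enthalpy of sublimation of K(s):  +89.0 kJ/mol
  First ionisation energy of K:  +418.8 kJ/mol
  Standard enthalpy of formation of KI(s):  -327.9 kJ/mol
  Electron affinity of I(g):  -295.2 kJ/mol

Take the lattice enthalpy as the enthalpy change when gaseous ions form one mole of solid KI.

ΔHf° = 1·ΔHsub + 1·(ΣIE) + 1/2·D(I2) + 1·EA + U
-327.9 = 1·(+89.0) + 1·(+418.8) + 1/2·(+213.6) + 1·(-295.2) + U
U = -327.9 − (+319.4) = -647.3 kJ/mol

U = -647.3 kJ/mol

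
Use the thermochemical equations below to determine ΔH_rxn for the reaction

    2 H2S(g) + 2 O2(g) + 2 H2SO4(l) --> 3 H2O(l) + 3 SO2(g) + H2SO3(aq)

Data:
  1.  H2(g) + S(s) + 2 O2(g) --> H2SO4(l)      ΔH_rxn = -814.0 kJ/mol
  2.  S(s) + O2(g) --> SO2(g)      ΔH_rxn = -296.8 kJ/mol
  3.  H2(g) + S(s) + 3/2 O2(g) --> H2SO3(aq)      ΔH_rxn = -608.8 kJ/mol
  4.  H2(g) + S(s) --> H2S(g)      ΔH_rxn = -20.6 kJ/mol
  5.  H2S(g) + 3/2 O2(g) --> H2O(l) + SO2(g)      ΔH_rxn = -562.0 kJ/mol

eq. 1 reversed and × 2: (-2)·(-814.0) = +1628.0 kJ/mol
eq. 2: not needed.
eq. 3 as written: -608.8 kJ/mol
eq. 4 as written: -20.6 kJ/mol
eq. 5 × 3: (3)·(-562.0) = -1686.0 kJ/mol
ΔH_rxn = (-2)·(-814.0) + (1)·(-608.8) + (1)·(-20.6) + (3)·(-562.0) = -687.4 kJ/mol

ΔH_rxn = -687.4 kJ/mol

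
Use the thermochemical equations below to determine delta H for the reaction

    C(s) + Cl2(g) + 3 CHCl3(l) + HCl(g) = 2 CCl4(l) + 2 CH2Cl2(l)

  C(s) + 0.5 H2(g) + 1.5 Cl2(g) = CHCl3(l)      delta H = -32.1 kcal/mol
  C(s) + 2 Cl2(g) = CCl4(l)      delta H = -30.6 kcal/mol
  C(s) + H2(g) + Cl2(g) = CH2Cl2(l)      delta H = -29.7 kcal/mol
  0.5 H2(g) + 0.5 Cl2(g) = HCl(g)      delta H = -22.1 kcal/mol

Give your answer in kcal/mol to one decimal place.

equation 1 reversed and × 3: (-3)·(-32.1) = +96.3 kcal/mol
equation 2 × 2: (2)·(-30.6) = -61.2 kcal/mol
equation 3 × 2: (2)·(-29.7) = -59.4 kcal/mol
equation 4 reversed: +22.1 kcal/mol
Since enthalpy is a state function, delta H = (+96.3) + (-61.2) + (-59.4) + (+22.1) = -2.2 kcal/mol

delta H = -2.2 kcal/mol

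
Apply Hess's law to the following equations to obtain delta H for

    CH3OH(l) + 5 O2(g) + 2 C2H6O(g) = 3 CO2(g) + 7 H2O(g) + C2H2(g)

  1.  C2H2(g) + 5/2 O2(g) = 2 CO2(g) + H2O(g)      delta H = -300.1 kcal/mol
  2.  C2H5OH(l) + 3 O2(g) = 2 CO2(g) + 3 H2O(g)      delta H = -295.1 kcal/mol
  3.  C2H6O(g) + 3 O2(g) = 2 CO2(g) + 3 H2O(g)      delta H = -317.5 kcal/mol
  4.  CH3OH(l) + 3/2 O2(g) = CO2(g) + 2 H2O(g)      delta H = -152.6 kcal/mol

eq. 1 reversed: +300.1 kcal/mol
eq. 2: not needed.
eq. 3 × 2: (2)·(-317.5) = -635.0 kcal/mol
eq. 4 as written: -152.6 kcal/mol
Summing the manipulated equations, delta H = (+300.1) + (-635.0) + (-152.6) = -487.5 kcal/mol

delta H = -487.5 kcal/mol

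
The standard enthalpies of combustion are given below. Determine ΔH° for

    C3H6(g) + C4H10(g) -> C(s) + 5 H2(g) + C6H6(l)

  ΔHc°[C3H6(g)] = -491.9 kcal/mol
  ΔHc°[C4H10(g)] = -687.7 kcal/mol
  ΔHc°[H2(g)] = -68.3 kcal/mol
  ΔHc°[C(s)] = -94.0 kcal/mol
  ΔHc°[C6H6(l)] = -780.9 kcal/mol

ΔH° = 36.8 kcal/mol

Using ΔH = Σ nΔHc°(reactants) − Σ nΔHc°(products):
= [1·(-491.9) + 1·(-687.7)] − [1·(-94.0) + 5·(-68.3) + 1·(-780.9)]
= 36.8 kcal/mol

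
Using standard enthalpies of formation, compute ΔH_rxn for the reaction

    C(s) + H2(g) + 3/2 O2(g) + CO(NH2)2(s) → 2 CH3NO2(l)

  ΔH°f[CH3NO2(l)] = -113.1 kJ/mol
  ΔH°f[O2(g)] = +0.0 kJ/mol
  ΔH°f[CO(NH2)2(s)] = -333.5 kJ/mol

ΔH°rxn = Σ nΔHf°(products) − Σ nΔHf°(reactants).
Products: 2·(-113.1) = -226.2
Reactants: 1·(+0.0) + 1·(+0.0) + 3/2·(+0.0) + 1·(-333.5) = -333.5
ΔH_rxn = (-226.2) − (-333.5) = 107.3 kJ/mol

ΔH_rxn = 107.3 kJ/mol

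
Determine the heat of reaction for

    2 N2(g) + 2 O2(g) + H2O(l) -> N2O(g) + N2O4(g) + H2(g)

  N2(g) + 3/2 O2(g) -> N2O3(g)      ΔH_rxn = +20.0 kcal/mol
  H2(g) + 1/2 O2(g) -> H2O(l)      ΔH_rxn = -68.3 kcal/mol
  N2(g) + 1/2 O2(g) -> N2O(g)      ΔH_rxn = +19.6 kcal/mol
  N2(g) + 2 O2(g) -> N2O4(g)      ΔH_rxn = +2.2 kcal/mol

equation 1: not needed.
equation 2 reversed: +68.3 kcal/mol
equation 3 as written: +19.6 kcal/mol
equation 4 as written: +2.2 kcal/mol
ΔH_rxn = (+68.3) + (+19.6) + (+2.2) = 90.1 kcal/mol

ΔH_rxn = 90.1 kcal/mol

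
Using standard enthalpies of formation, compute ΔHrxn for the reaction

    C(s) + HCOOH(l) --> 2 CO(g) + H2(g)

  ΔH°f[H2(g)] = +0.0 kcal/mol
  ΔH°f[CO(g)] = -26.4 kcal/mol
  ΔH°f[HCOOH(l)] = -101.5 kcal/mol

Products: 2·(-26.4) + 1·(+0.0) = -52.8
Reactants: 1·(+0.0) + 1·(-101.5) = -101.5
ΔHrxn = (-52.8) − (-101.5) = 48.7 kcal/mol

ΔHrxn = 48.7 kcal/mol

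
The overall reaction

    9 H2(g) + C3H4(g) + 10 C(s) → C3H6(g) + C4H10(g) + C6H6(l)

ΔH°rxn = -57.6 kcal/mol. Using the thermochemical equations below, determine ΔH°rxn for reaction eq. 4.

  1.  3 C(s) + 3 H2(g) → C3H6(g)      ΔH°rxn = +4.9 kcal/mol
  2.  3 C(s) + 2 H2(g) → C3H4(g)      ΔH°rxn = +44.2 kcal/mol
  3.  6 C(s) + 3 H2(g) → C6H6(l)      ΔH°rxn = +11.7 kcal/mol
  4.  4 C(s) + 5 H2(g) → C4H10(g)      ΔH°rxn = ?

eq. 1 as written (C3H6(g) already on the product side): +4.9 kcal/mol
eq. 2 reversed (reverse to put C3H4(g) on the reactant side): -44.2 kcal/mol
eq. 3 as written (C6H6(l) already on the product side): +11.7 kcal/mol
eq. 4 as written (C4H10(g) already on the product side): contributes x
-57.6 = (+4.9) + (-44.2) + (+11.7) + x
x = (-57.6 − (-27.6)) / (1) = -30.0 kcal/mol

ΔH°rxn = -30.0 kcal/mol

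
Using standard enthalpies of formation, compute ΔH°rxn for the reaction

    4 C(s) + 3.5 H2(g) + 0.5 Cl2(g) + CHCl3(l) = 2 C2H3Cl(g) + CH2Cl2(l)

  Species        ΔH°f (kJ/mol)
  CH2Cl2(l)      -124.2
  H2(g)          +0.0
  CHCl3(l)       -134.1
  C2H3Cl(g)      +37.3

ΔH°rxn = 84.5 kJ/mol

ΔH°rxn = Σ nΔHf°(products) − Σ nΔHf°(reactants).
Products: 2·(+37.3) + 1·(-124.2) = -49.6
Reactants: 4·(+0.0) + 7/2·(+0.0) + 1/2·(+0.0) + 1·(-134.1) = -134.1
ΔH°rxn = (-49.6) − (-134.1) = 84.5 kJ/mol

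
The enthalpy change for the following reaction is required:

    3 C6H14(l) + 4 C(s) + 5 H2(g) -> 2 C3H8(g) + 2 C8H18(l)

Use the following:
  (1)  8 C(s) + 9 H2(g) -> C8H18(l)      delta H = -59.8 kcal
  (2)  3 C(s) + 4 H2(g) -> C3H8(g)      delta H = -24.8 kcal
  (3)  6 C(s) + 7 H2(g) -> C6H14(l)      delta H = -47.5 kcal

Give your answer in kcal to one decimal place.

(1) × 2: (2)·(-59.8) = -119.6 kcal
(2) × 2: (2)·(-24.8) = -49.6 kcal
(3) reversed and × 3: (-3)·(-47.5) = +142.5 kcal
By Hess's law, delta H = (-119.6) + (-49.6) + (+142.5) = -26.7 kcal

delta H = -26.7 kcal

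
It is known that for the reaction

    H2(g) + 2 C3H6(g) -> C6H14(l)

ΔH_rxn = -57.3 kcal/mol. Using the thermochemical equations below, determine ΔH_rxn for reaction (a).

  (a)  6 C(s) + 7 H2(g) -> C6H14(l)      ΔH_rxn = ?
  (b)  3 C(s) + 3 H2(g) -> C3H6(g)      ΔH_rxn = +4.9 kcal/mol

ΔH_rxn = -47.5 kcal/mol

(a) as written: contributes x
(b) reversed and × 2: (-2)·(+4.9) = -9.8 kcal/mol
-57.3 = (-9.8) + x
x = (-57.3 − (-9.8)) / (1) = -47.5 kcal/mol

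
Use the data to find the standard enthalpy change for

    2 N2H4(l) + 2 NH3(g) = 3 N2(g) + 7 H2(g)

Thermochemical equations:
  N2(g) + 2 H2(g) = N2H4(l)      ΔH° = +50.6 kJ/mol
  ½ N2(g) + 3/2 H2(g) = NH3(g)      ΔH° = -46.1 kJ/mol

ΔH° = -9.0 kJ/mol

equation 1 reversed and × 2: (-2)·(+50.6) = -101.2 kJ/mol
equation 2 reversed and × 2: (-2)·(-46.1) = +92.2 kJ/mol
Since enthalpy is a state function, ΔH° = (-2)·(+50.6) + (-2)·(-46.1) = -9.0 kJ/mol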